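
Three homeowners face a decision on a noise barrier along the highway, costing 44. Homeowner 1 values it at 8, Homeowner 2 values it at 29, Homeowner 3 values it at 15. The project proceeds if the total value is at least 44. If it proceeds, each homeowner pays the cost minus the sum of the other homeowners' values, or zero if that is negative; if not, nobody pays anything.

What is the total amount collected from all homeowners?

Total value 52 ≥ cost 44, so it is built.
Homeowner 1: others sum to 44; max(0, 44 - 44) = 0.
Homeowner 2: others sum to 23; max(0, 44 - 23) = 21.
Homeowner 3: others sum to 37; max(0, 44 - 37) = 7.
Total collected = 0 + 21 + 7 = 28.

28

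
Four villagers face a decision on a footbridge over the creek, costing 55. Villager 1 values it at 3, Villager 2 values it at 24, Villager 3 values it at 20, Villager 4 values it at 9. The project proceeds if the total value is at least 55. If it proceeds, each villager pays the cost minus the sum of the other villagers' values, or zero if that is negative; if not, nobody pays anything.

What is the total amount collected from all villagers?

52

Total value 56 ≥ cost 55, so it is built.
Villager 1: others sum to 53; max(0, 55 - 53) = 2.
Villager 2: others sum to 32; max(0, 55 - 32) = 23.
Villager 3: others sum to 36; max(0, 55 - 36) = 19.
Villager 4: others sum to 47; max(0, 55 - 47) = 8.
Total collected = 2 + 23 + 19 + 8 = 52.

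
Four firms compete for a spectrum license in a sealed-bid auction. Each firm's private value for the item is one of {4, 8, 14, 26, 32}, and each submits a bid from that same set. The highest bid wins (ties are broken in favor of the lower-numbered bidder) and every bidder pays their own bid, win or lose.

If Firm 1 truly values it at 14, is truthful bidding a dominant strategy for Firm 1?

No

Consider the case where Firm 2 bids 4, Firm 3 bids 4 and Firm 4 bids 4.
Truthful bid 14: wins, pays 14, utility 14 - 14 = 0.
Bid 4 instead: wins, pays 4, utility 14 - 4 = 10.
Since 10 > 0, bidding 4 is strictly better here, so truthful bidding is not dominant.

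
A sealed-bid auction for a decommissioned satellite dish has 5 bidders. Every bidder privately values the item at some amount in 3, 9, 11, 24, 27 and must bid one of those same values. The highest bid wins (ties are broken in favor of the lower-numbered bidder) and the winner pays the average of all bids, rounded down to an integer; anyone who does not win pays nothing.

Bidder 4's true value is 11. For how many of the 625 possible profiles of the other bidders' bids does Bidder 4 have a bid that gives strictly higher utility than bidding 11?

18

Others bid (3, 3, 11, 3): truth gives 0; bid 24 gives 3 > 0. Violating.
Others bid (3, 3, 11, 9): truth gives 0; bid 24 gives 1 > 0. Violating.
Others bid (3, 3, 11, 11): truth gives 0; bid 24 gives 1 > 0. Violating.
Others bid (3, 9, 11, 3): truth gives 0; bid 24 gives 1 > 0. Violating.
Others bid (3, 3, 3, 3): truth gives 7; no alternative beats it.
Others bid (3, 3, 3, 9): truth gives 6; no alternative beats it.
(Checking all 625 profiles: 18 have a profitable deviation, 607 do not.)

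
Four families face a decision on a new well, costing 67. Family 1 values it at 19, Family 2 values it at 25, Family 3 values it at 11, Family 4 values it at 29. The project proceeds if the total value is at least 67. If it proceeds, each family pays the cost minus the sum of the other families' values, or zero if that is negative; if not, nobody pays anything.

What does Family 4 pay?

12

Total value 84 ≥ cost 67, so the project is built.
The other families' values sum to 55.
Cost minus that sum is 67 - 55 = 12.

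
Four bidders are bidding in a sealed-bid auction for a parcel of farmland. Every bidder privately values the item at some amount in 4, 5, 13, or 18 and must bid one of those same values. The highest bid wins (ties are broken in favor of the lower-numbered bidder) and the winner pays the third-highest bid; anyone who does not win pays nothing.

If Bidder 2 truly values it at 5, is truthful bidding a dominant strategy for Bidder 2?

No

Consider the case where Bidder 1 bids 4, Bidder 3 bids 4 and Bidder 4 bids 13.
Truthful bid 5: loses, pays 0, utility 0.
Bid 13 instead: wins, pays 4, utility 5 - 4 = 1.
Since 1 > 0, bidding 13 is strictly better here, so truthful bidding is not dominant.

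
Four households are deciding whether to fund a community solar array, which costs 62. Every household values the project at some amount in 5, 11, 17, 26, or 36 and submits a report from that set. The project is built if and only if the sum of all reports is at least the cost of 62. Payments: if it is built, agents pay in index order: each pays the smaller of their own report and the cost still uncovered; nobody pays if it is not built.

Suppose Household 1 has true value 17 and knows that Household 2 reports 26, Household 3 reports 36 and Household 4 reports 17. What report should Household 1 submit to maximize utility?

Report 5: project built, pays 5, utility 17 - 5 = 12.
Report 11: project built, pays 11, utility 17 - 11 = 6.
Report 17: project built, pays 17, utility 17 - 17 = 0.
Report 26: project built, pays 26, utility 17 - 26 = -9.
Report 36: project built, pays 36, utility 17 - 36 = -19.
The best choice is 5 with utility 12.

5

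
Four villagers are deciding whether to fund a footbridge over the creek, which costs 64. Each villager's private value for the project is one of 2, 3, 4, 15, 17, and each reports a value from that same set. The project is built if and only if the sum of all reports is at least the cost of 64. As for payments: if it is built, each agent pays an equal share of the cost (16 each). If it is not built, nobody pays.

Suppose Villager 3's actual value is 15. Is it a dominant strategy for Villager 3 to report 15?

No

Consider the case where Villager 1 reports 15, Villager 2 reports 17 and Villager 4 reports 17.
Truthful report 15: project built, pays 16, utility 15 - 16 = -1.
Report 2 instead: project not built, utility 0.
Since 0 > -1, reporting 2 is strictly better here, so truthful reporting is not dominant.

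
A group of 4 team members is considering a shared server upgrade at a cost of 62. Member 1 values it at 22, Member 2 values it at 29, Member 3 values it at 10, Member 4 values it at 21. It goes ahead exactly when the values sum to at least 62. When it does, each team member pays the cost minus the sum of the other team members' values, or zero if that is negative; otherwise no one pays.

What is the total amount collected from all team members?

Total value 82 ≥ cost 62, so it is built.
Member 1: others sum to 60; max(0, 62 - 60) = 2.
Member 2: others sum to 53; max(0, 62 - 53) = 9.
Member 3: others sum to 72; max(0, 62 - 72) = 0.
Member 4: others sum to 61; max(0, 62 - 61) = 1.
Total collected = 2 + 9 + 0 + 1 = 12.

12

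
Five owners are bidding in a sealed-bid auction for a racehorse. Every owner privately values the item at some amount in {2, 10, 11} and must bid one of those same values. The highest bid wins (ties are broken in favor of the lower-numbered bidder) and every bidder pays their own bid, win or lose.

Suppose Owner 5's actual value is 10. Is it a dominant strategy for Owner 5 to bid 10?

No

Consider the case where Owner 1 bids 2, Owner 2 bids 2, Owner 3 bids 2 and Owner 4 bids 10.
Truthful bid 10: loses but pays 10, utility -10.
Bid 2 instead: loses but pays 2, utility -2.
Since -2 > -10, bidding 2 is strictly better here, so truthful bidding is not dominant.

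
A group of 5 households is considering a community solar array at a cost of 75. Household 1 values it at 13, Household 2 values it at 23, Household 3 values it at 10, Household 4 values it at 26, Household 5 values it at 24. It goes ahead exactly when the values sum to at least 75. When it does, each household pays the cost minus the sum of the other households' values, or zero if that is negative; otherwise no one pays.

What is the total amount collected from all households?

10

Total value 96 ≥ cost 75, so it is built.
Household 1: others sum to 83; max(0, 75 - 83) = 0.
Household 2: others sum to 73; max(0, 75 - 73) = 2.
Household 3: others sum to 86; max(0, 75 - 86) = 0.
Household 4: others sum to 70; max(0, 75 - 70) = 5.
Household 5: others sum to 72; max(0, 75 - 72) = 3.
Total collected = 0 + 2 + 0 + 5 + 3 = 10.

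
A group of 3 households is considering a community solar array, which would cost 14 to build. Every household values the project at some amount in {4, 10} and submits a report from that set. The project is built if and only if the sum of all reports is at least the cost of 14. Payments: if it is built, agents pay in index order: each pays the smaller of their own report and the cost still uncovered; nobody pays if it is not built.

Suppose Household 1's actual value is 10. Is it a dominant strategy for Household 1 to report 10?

No

Consider the case where Household 2 reports 4 and Household 3 reports 10.
Truthful report 10: project built, pays 10, utility 10 - 10 = 0.
Report 4 instead: project built, pays 4, utility 10 - 4 = 6.
Since 6 > 0, reporting 4 is strictly better here, so truthful reporting is not dominant.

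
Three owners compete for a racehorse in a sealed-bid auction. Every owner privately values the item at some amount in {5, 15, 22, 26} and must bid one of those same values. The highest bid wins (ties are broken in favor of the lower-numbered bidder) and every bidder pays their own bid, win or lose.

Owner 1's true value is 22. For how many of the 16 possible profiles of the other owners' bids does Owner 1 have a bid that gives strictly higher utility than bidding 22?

Others bid (5, 5): truth gives 0; bid 5 gives 17 > 0. Violating.
Others bid (5, 15): truth gives 0; bid 15 gives 7 > 0. Violating.
Others bid (5, 26): truth gives -22; bid 26 gives -4 > -22. Violating.
Others bid (15, 5): truth gives 0; bid 15 gives 7 > 0. Violating.
Others bid (5, 22): truth gives 0; no alternative beats it.
Others bid (15, 22): truth gives 0; no alternative beats it.
(Checking all 16 profiles: 11 have a profitable deviation, 5 do not.)

11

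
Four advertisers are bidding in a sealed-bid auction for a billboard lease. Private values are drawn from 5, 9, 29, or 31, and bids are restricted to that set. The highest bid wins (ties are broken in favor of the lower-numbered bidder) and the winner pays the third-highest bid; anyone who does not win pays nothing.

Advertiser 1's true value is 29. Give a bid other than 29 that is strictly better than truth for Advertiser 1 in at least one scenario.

31

Suppose Advertiser 2 bids 5, Advertiser 3 bids 5 and Advertiser 4 bids 31.
Bid 29: loses, pays 0, utility 0.
Bid 31: wins, pays 5, utility 29 - 5 = 24.
So bidding 31 beats truth here (24 > 0).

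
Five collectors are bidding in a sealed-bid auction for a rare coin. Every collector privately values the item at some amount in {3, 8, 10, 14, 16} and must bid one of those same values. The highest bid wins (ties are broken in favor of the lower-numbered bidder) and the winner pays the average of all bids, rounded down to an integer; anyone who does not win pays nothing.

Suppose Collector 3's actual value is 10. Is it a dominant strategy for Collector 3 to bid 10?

No

Consider the case where Collector 1 bids 3, Collector 2 bids 3, Collector 4 bids 3 and Collector 5 bids 14.
Truthful bid 10: loses, pays 0, utility 0.
Bid 14 instead: wins, pays 7, utility 10 - 7 = 3.
Since 3 > 0, bidding 14 is strictly better here, so truthful bidding is not dominant.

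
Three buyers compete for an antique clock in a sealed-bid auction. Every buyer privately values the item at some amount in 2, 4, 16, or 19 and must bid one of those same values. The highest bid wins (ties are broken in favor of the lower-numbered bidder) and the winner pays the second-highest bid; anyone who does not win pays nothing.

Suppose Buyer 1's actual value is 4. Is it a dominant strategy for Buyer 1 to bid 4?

Yes

Check each profile of the others' bids and compare truth against every alternative bid.
Others bid (2, 2): truth gives 2, best alternative gives 2.
Others bid (2, 4): truth gives 0, best alternative gives 0.
Others bid (2, 16): truth gives 0, best alternative gives 0.
Others bid (2, 19): truth gives 0, best alternative gives 0.
Others bid (4, 2): truth gives 0, best alternative gives 0.
Others bid (4, 4): truth gives 0, best alternative gives 0.
(Remaining 10 profiles checked similarly; truth is weakly best in each.)
In every case the truthful bid is at least as good as any alternative, so it is a dominant strategy.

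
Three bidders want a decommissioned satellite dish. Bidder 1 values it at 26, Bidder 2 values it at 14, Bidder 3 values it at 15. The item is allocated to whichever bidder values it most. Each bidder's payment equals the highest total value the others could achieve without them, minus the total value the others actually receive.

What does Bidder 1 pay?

Bidder 1 has the highest value and receives the item.
Without Bidder 1, the item would go to the next-highest value, 15, so the others could achieve 15.
With Bidder 1 present and winning, the others receive nothing, so their total is 0.
Payment = 15 - 0 = 15.

15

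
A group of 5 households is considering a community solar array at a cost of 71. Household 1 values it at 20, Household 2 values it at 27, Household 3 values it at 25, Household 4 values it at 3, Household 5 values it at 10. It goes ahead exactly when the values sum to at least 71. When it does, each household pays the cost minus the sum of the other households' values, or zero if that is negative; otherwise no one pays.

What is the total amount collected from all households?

30

Total value 85 ≥ cost 71, so it is built.
Household 1: others sum to 65; max(0, 71 - 65) = 6.
Household 2: others sum to 58; max(0, 71 - 58) = 13.
Household 3: others sum to 60; max(0, 71 - 60) = 11.
Household 4: others sum to 82; max(0, 71 - 82) = 0.
Household 5: others sum to 75; max(0, 71 - 75) = 0.
Total collected = 6 + 13 + 11 + 0 + 0 = 30.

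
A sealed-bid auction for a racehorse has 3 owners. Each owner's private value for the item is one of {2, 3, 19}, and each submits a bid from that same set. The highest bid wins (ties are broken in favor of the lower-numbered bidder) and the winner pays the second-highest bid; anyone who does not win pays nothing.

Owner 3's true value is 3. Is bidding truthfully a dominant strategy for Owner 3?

Check each profile of the others' bids and compare truth against every alternative bid.
Others bid (2, 2): truth gives 1, best alternative gives 1.
Others bid (2, 3): truth gives 0, best alternative gives 0.
Others bid (2, 19): truth gives 0, best alternative gives 0.
Others bid (3, 2): truth gives 0, best alternative gives 0.
Others bid (3, 3): truth gives 0, best alternative gives 0.
Others bid (3, 19): truth gives 0, best alternative gives 0.
(Remaining 3 profiles checked similarly; truth is weakly best in each.)
In every case the truthful bid is at least as good as any alternative, so it is a dominant strategy.

Yes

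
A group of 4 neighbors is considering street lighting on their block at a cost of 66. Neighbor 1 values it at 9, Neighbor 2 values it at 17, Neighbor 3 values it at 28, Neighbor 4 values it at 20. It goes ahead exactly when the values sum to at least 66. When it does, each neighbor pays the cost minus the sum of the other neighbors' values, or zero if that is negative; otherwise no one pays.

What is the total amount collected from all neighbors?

Total value 74 ≥ cost 66, so it is built.
Neighbor 1: others sum to 65; max(0, 66 - 65) = 1.
Neighbor 2: others sum to 57; max(0, 66 - 57) = 9.
Neighbor 3: others sum to 46; max(0, 66 - 46) = 20.
Neighbor 4: others sum to 54; max(0, 66 - 54) = 12.
Total collected = 1 + 9 + 20 + 12 = 42.

42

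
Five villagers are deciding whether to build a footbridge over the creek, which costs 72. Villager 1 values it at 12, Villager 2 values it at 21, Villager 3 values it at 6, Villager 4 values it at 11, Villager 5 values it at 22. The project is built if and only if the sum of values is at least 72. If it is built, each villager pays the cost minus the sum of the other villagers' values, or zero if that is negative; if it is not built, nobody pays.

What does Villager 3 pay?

6

Total value 72 ≥ cost 72, so the project is built.
The other villagers' values sum to 66.
Cost minus that sum is 72 - 66 = 6.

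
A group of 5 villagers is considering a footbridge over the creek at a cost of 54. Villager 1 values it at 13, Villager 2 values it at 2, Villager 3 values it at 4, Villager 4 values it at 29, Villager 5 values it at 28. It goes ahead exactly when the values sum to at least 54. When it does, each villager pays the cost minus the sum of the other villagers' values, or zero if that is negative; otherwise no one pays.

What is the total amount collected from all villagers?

13

Total value 76 ≥ cost 54, so it is built.
Villager 1: others sum to 63; max(0, 54 - 63) = 0.
Villager 2: others sum to 74; max(0, 54 - 74) = 0.
Villager 3: others sum to 72; max(0, 54 - 72) = 0.
Villager 4: others sum to 47; max(0, 54 - 47) = 7.
Villager 5: others sum to 48; max(0, 54 - 48) = 6.
Total collected = 0 + 0 + 0 + 7 + 6 = 13.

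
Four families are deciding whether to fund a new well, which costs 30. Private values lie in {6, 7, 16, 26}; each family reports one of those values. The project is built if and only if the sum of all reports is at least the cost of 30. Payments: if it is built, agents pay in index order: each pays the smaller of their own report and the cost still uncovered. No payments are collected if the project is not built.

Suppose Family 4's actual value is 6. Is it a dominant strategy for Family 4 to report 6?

Yes

Check each profile of the others' reports and compare truth against every alternative report.
Others report (6, 6, 26): truth gives 6, best alternative gives 6.
Others report (6, 7, 26): truth gives 6, best alternative gives 6.
Others report (6, 16, 16): truth gives 6, best alternative gives 6.
Others report (6, 16, 26): truth gives 6, best alternative gives 6.
Others report (6, 26, 6): truth gives 6, best alternative gives 6.
Others report (6, 26, 7): truth gives 6, best alternative gives 6.
(Remaining 58 profiles checked similarly; truth is weakly best in each.)
In every case the truthful report is at least as good as any alternative, so it is a dominant strategy.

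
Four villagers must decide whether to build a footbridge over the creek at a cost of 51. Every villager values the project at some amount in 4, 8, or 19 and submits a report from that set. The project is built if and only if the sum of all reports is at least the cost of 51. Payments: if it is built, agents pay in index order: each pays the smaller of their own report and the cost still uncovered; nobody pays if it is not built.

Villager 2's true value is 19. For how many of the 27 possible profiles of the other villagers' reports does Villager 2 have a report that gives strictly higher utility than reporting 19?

4

Others report (8, 19, 19): truth gives 0; report 8 gives 11 > 0. Violating.
Others report (19, 8, 19): truth gives 0; report 8 gives 11 > 0. Violating.
Others report (19, 19, 8): truth gives 0; report 8 gives 11 > 0. Violating.
Others report (19, 19, 19): truth gives 0; report 4 gives 15 > 0. Violating.
Others report (4, 4, 4): truth gives 0; no alternative beats it.
Others report (4, 4, 8): truth gives 0; no alternative beats it.
(Checking all 27 profiles: 4 have a profitable deviation, 23 do not.)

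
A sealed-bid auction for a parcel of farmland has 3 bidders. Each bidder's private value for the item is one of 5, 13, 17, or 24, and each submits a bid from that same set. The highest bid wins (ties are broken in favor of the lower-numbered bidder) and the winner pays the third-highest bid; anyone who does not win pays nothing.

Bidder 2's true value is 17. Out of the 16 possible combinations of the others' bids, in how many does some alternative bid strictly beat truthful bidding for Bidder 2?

Others bid (5, 24): truth gives 0; bid 24 gives 12 > 0. Violating.
Others bid (13, 24): truth gives 0; bid 24 gives 4 > 0. Violating.
Others bid (17, 5): truth gives 0; bid 24 gives 12 > 0. Violating.
Others bid (17, 13): truth gives 0; bid 24 gives 4 > 0. Violating.
Others bid (5, 5): truth gives 12; no alternative beats it.
Others bid (5, 13): truth gives 12; no alternative beats it.
(Checking all 16 profiles: 4 have a profitable deviation, 12 do not.)

4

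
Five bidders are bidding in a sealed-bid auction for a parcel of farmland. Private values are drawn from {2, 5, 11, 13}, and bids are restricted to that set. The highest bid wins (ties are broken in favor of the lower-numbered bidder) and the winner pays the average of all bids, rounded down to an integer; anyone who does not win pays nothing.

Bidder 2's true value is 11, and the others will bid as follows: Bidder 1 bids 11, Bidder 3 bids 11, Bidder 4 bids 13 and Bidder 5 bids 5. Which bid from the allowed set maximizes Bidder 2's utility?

Bid 2: loses, pays 0, utility 0.
Bid 5: loses, pays 0, utility 0.
Bid 11: loses, pays 0, utility 0.
Bid 13: wins, pays 10, utility 11 - 10 = 1.
The best choice is 13 with utility 1.

13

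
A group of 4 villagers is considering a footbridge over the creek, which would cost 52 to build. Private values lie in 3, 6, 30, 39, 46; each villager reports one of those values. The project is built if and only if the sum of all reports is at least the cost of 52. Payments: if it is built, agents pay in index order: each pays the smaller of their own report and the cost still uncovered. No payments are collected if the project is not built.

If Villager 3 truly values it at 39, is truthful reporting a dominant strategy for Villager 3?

No

Consider the case where Villager 1 reports 3, Villager 2 reports 3 and Villager 4 reports 30.
Truthful report 39: project built, pays 39, utility 39 - 39 = 0.
Report 30 instead: project built, pays 30, utility 39 - 30 = 9.
Since 9 > 0, reporting 30 is strictly better here, so truthful reporting is not dominant.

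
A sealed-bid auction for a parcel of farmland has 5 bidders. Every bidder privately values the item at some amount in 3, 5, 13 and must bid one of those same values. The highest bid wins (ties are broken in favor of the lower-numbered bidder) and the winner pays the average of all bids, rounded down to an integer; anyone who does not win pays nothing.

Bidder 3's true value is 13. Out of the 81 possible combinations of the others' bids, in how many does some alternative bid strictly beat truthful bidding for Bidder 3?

4

Others bid (3, 3, 3, 3): truth gives 8; bid 5 gives 10 > 8. Violating.
Others bid (3, 3, 3, 5): truth gives 8; bid 5 gives 10 > 8. Violating.
Others bid (3, 3, 5, 3): truth gives 8; bid 5 gives 10 > 8. Violating.
Others bid (3, 3, 5, 5): truth gives 8; bid 5 gives 9 > 8. Violating.
Others bid (3, 3, 3, 13): truth gives 6; no alternative beats it.
Others bid (3, 3, 5, 13): truth gives 6; no alternative beats it.
(Checking all 81 profiles: 4 have a profitable deviation, 77 do not.)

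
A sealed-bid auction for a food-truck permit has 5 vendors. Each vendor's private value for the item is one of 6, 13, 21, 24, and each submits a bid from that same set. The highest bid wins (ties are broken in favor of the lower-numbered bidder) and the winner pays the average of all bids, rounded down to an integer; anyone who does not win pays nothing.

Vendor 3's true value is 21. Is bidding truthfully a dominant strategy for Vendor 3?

Consider the case where Vendor 1 bids 6, Vendor 2 bids 6, Vendor 4 bids 6 and Vendor 5 bids 6.
Truthful bid 21: wins, pays 9, utility 21 - 9 = 12.
Bid 13 instead: wins, pays 7, utility 21 - 7 = 14.
Since 14 > 12, bidding 13 is strictly better here, so truthful bidding is not dominant.

No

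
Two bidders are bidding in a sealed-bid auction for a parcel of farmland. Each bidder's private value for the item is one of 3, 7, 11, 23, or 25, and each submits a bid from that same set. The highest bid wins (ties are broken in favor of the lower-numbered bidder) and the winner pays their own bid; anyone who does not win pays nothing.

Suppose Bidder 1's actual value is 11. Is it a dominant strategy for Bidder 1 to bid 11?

Consider the case where Bidder 2 bids 3.
Truthful bid 11: wins, pays 11, utility 11 - 11 = 0.
Bid 3 instead: wins, pays 3, utility 11 - 3 = 8.
Since 8 > 0, bidding 3 is strictly better here, so truthful bidding is not dominant.

No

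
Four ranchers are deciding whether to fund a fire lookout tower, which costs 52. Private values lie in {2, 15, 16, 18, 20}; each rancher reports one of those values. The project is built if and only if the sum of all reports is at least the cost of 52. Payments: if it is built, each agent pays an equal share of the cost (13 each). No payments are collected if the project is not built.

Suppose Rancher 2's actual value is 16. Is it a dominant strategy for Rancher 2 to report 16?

No

Consider the case where Rancher 1 reports 2, Rancher 3 reports 15 and Rancher 4 reports 15.
Truthful report 16: project not built, utility 0.
Report 20 instead: project built, pays 13, utility 16 - 13 = 3.
Since 3 > 0, reporting 20 is strictly better here, so truthful reporting is not dominant.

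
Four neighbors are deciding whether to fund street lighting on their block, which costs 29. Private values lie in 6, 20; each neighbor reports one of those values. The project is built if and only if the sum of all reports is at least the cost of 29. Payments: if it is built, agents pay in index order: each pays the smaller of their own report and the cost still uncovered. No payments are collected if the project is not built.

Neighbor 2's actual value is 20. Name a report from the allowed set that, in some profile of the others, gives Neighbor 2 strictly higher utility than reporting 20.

Suppose Neighbor 1 reports 6, Neighbor 3 reports 6 and Neighbor 4 reports 20.
Report 20: project built, pays 20, utility 20 - 20 = 0.
Report 6: project built, pays 6, utility 20 - 6 = 14.
So reporting 6 beats truth here (14 > 0).

6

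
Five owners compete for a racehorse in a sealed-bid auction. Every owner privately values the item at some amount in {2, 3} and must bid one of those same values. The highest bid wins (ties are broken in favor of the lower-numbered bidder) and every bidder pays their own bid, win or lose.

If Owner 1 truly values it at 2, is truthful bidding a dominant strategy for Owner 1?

Consider the case where Owner 2 bids 2, Owner 3 bids 2, Owner 4 bids 2 and Owner 5 bids 3.
Truthful bid 2: loses but pays 2, utility -2.
Bid 3 instead: wins, pays 3, utility 2 - 3 = -1.
Since -1 > -2, bidding 3 is strictly better here, so truthful bidding is not dominant.

No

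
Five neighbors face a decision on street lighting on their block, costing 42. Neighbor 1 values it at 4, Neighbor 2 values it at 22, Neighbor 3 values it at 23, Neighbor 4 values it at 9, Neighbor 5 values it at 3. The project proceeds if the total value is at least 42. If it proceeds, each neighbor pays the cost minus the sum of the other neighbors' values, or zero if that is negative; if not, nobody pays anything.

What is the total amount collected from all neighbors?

7

Total value 61 ≥ cost 42, so it is built.
Neighbor 1: others sum to 57; max(0, 42 - 57) = 0.
Neighbor 2: others sum to 39; max(0, 42 - 39) = 3.
Neighbor 3: others sum to 38; max(0, 42 - 38) = 4.
Neighbor 4: others sum to 52; max(0, 42 - 52) = 0.
Neighbor 5: others sum to 58; max(0, 42 - 58) = 0.
Total collected = 0 + 3 + 4 + 0 + 0 = 7.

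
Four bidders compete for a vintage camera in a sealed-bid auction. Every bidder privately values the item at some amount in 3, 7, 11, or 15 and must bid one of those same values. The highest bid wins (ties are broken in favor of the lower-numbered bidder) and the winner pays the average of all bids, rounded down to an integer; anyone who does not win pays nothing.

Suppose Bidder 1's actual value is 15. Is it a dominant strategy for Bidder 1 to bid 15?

Consider the case where Bidder 2 bids 3, Bidder 3 bids 3 and Bidder 4 bids 3.
Truthful bid 15: wins, pays 6, utility 15 - 6 = 9.
Bid 3 instead: wins, pays 3, utility 15 - 3 = 12.
Since 12 > 9, bidding 3 is strictly better here, so truthful bidding is not dominant.

No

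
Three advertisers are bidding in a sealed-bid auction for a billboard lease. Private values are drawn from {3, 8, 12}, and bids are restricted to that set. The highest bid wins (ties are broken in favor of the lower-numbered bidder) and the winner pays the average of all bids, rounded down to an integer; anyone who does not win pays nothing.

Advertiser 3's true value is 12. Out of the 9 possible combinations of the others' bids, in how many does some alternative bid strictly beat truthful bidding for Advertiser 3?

1

Others bid (3, 3): truth gives 6; bid 8 gives 8 > 6. Violating.
Others bid (3, 8): truth gives 5; no alternative beats it.
Others bid (3, 12): truth gives 0; no alternative beats it.
(Checking all 9 profiles: 1 has a profitable deviation, 8 do not.)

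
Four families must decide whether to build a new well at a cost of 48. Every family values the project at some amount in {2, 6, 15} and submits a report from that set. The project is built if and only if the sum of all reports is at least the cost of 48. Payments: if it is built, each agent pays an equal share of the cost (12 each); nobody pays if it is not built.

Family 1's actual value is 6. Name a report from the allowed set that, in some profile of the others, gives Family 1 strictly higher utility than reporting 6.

2

Suppose Family 2 reports 15, Family 3 reports 15 and Family 4 reports 15.
Report 6: project built, pays 12, utility 6 - 12 = -6.
Report 2: project not built, utility 0.
So reporting 2 beats truth here (0 > -6).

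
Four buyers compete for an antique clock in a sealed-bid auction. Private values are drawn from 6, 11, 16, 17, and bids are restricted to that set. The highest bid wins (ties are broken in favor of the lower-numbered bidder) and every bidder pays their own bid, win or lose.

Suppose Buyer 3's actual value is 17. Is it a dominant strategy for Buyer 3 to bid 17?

No

Consider the case where Buyer 1 bids 6, Buyer 2 bids 6 and Buyer 4 bids 6.
Truthful bid 17: wins, pays 17, utility 17 - 17 = 0.
Bid 11 instead: wins, pays 11, utility 17 - 11 = 6.
Since 6 > 0, bidding 11 is strictly better here, so truthful bidding is not dominant.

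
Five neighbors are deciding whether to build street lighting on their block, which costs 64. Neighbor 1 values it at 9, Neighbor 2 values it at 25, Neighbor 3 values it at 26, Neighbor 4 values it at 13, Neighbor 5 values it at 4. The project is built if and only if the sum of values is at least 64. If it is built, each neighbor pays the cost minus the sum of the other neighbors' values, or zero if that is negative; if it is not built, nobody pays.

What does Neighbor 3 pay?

Total value 77 ≥ cost 64, so the project is built.
The other neighbors' values sum to 51.
Cost minus that sum is 64 - 51 = 13.

13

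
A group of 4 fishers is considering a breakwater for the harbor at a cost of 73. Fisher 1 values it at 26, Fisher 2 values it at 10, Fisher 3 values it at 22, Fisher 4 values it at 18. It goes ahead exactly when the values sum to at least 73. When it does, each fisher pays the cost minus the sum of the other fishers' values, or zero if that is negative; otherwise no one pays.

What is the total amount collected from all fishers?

64

Total value 76 ≥ cost 73, so it is built.
Fisher 1: others sum to 50; max(0, 73 - 50) = 23.
Fisher 2: others sum to 66; max(0, 73 - 66) = 7.
Fisher 3: others sum to 54; max(0, 73 - 54) = 19.
Fisher 4: others sum to 58; max(0, 73 - 58) = 15.
Total collected = 23 + 7 + 19 + 15 = 64.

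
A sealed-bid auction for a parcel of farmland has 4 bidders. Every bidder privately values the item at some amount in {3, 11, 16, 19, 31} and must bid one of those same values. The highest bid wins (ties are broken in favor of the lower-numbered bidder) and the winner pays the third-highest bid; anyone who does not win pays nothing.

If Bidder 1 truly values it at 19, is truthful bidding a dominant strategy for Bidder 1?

Consider the case where Bidder 2 bids 3, Bidder 3 bids 3 and Bidder 4 bids 31.
Truthful bid 19: loses, pays 0, utility 0.
Bid 31 instead: wins, pays 3, utility 19 - 3 = 16.
Since 16 > 0, bidding 31 is strictly better here, so truthful bidding is not dominant.

No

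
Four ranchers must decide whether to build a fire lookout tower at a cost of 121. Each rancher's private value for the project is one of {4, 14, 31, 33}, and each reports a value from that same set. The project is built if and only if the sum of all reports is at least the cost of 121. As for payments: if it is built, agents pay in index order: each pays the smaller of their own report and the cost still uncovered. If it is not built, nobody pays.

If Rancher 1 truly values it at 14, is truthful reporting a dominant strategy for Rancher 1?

Yes

Check each profile of the others' reports and compare truth against every alternative report.
Others report (4, 4, 4): truth gives 0, best alternative gives 0.
Others report (4, 4, 14): truth gives 0, best alternative gives 0.
Others report (4, 4, 31): truth gives 0, best alternative gives 0.
Others report (4, 4, 33): truth gives 0, best alternative gives 0.
Others report (4, 14, 4): truth gives 0, best alternative gives 0.
Others report (4, 14, 14): truth gives 0, best alternative gives 0.
(Remaining 58 profiles checked similarly; truth is weakly best in each.)
In every case the truthful report is at least as good as any alternative, so it is a dominant strategy.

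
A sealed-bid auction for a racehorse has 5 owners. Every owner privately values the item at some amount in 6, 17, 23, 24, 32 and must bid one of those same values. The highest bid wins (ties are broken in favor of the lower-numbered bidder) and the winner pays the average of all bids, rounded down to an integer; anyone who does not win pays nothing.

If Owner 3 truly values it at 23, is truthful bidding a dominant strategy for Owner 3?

Consider the case where Owner 1 bids 6, Owner 2 bids 6, Owner 4 bids 6 and Owner 5 bids 6.
Truthful bid 23: wins, pays 9, utility 23 - 9 = 14.
Bid 17 instead: wins, pays 8, utility 23 - 8 = 15.
Since 15 > 14, bidding 17 is strictly better here, so truthful bidding is not dominant.

No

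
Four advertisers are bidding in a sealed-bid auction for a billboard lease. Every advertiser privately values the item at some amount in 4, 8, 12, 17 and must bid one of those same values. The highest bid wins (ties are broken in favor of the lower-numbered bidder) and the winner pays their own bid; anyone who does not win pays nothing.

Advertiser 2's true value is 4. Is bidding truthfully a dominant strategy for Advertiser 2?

Yes

Check each profile of the others' bids and compare truth against every alternative bid.
Others bid (4, 4, 4): truth gives 0, best alternative gives -4.
Others bid (4, 4, 8): truth gives 0, best alternative gives -4.
Others bid (4, 8, 4): truth gives 0, best alternative gives -4.
Others bid (4, 8, 8): truth gives 0, best alternative gives -4.
Others bid (4, 4, 12): truth gives 0, best alternative gives 0.
Others bid (4, 4, 17): truth gives 0, best alternative gives 0.
(Remaining 58 profiles checked similarly; truth is weakly best in each.)
In every case the truthful bid is at least as good as any alternative, so it is a dominant strategy.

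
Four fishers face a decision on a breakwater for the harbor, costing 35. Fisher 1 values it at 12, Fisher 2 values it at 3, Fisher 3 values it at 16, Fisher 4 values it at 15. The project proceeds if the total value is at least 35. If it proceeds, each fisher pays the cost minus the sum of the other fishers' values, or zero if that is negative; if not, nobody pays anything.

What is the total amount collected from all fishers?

Total value 46 ≥ cost 35, so it is built.
Fisher 1: others sum to 34; max(0, 35 - 34) = 1.
Fisher 2: others sum to 43; max(0, 35 - 43) = 0.
Fisher 3: others sum to 30; max(0, 35 - 30) = 5.
Fisher 4: others sum to 31; max(0, 35 - 31) = 4.
Total collected = 1 + 0 + 5 + 4 = 10.

10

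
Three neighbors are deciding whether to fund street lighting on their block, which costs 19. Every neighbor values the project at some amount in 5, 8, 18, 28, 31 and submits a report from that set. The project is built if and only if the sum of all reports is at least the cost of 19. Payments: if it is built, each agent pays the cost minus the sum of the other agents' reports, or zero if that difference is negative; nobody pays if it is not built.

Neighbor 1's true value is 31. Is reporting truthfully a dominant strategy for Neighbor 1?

Check each profile of the others' reports and compare truth against every alternative report.
Others report (5, 18): truth gives 31, best alternative gives 31.
Others report (5, 28): truth gives 31, best alternative gives 31.
Others report (5, 31): truth gives 31, best alternative gives 31.
Others report (8, 18): truth gives 31, best alternative gives 31.
Others report (8, 28): truth gives 31, best alternative gives 31.
Others report (8, 31): truth gives 31, best alternative gives 31.
(Remaining 19 profiles checked similarly; truth is weakly best in each.)
In every case the truthful report is at least as good as any alternative, so it is a dominant strategy.

Yes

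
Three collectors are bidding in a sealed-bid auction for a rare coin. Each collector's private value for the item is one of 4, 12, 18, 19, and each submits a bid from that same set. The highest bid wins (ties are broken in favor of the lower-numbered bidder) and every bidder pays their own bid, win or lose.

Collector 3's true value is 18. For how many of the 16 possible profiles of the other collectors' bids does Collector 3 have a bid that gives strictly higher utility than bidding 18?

Others bid (4, 4): truth gives 0; bid 12 gives 6 > 0. Violating.
Others bid (4, 18): truth gives -18; bid 19 gives -1 > -18. Violating.
Others bid (4, 19): truth gives -18; bid 4 gives -4 > -18. Violating.
Others bid (12, 18): truth gives -18; bid 19 gives -1 > -18. Violating.
Others bid (4, 12): truth gives 0; no alternative beats it.
Others bid (12, 4): truth gives 0; no alternative beats it.
(Checking all 16 profiles: 13 have a profitable deviation, 3 do not.)

13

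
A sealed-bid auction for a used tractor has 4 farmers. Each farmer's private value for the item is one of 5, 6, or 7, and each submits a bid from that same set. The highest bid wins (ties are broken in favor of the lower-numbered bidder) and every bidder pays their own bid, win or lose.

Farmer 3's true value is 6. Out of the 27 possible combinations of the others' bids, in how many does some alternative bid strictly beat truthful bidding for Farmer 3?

25

Others bid (5, 5, 7): truth gives -6; bid 7 gives -1 > -6. Violating.
Others bid (5, 6, 5): truth gives -6; bid 7 gives -1 > -6. Violating.
Others bid (5, 6, 6): truth gives -6; bid 7 gives -1 > -6. Violating.
Others bid (5, 6, 7): truth gives -6; bid 7 gives -1 > -6. Violating.
Others bid (5, 5, 5): truth gives 0; no alternative beats it.
Others bid (5, 5, 6): truth gives 0; no alternative beats it.
(Checking all 27 profiles: 25 have a profitable deviation, 2 do not.)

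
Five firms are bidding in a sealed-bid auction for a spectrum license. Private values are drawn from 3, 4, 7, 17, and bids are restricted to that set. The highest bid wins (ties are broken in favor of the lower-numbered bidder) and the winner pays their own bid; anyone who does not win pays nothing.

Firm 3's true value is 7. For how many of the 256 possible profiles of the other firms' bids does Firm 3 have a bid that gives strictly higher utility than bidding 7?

Others bid (3, 3, 3, 3): truth gives 0; bid 4 gives 3 > 0. Violating.
Others bid (3, 3, 3, 4): truth gives 0; bid 4 gives 3 > 0. Violating.
Others bid (3, 3, 4, 3): truth gives 0; bid 4 gives 3 > 0. Violating.
Others bid (3, 3, 4, 4): truth gives 0; bid 4 gives 3 > 0. Violating.
Others bid (3, 3, 3, 7): truth gives 0; no alternative beats it.
Others bid (3, 3, 3, 17): truth gives 0; no alternative beats it.
(Checking all 256 profiles: 4 have a profitable deviation, 252 do not.)

4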